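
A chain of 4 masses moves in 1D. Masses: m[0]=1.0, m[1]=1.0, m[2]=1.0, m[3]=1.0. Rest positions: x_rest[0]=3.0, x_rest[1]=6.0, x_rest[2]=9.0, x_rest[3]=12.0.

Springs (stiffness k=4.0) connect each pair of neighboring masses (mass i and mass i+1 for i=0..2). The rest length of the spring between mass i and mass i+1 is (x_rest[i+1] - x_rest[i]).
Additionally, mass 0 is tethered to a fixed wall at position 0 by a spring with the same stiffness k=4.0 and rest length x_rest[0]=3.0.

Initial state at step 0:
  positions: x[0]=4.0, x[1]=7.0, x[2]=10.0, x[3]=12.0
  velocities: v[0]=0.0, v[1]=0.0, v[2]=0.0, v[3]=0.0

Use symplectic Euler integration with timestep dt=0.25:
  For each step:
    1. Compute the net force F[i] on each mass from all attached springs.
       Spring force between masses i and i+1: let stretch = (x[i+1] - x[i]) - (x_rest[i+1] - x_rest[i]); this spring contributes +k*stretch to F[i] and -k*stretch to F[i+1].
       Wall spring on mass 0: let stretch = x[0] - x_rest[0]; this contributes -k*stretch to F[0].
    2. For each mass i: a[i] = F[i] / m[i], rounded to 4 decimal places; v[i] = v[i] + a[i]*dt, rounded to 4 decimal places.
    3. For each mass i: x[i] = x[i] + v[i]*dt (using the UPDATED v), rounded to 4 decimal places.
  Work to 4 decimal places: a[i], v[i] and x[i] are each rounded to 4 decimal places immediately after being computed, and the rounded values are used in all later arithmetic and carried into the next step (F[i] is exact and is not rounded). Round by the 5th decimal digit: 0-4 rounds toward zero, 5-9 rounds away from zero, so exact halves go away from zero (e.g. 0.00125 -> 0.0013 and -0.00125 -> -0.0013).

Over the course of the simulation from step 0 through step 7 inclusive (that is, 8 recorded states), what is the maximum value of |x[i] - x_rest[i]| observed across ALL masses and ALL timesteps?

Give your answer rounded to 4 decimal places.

Step 0: x=[4.0000 7.0000 10.0000 12.0000] v=[0.0000 0.0000 0.0000 0.0000]
Step 1: x=[3.7500 7.0000 9.7500 12.2500] v=[-1.0000 0.0000 -1.0000 1.0000]
Step 2: x=[3.3750 6.8750 9.4375 12.6250] v=[-1.5000 -0.5000 -1.2500 1.5000]
Step 3: x=[3.0313 6.5156 9.2813 12.9531] v=[-1.3750 -1.4375 -0.6250 1.3125]
Step 4: x=[2.8008 5.9766 9.3516 13.1133] v=[-0.9220 -2.1561 0.2811 0.6407]
Step 5: x=[2.6641 5.4874 9.5186 13.0831] v=[-0.5470 -1.9569 0.6678 -0.1210]
Step 6: x=[2.5672 5.3002 9.5689 12.9117] v=[-0.3878 -0.7490 0.2011 -0.6855]
Step 7: x=[2.5117 5.4969 9.3877 12.6546] v=[-0.2220 0.7867 -0.7248 -1.0283]
Max displacement = 1.1133

Answer: 1.1133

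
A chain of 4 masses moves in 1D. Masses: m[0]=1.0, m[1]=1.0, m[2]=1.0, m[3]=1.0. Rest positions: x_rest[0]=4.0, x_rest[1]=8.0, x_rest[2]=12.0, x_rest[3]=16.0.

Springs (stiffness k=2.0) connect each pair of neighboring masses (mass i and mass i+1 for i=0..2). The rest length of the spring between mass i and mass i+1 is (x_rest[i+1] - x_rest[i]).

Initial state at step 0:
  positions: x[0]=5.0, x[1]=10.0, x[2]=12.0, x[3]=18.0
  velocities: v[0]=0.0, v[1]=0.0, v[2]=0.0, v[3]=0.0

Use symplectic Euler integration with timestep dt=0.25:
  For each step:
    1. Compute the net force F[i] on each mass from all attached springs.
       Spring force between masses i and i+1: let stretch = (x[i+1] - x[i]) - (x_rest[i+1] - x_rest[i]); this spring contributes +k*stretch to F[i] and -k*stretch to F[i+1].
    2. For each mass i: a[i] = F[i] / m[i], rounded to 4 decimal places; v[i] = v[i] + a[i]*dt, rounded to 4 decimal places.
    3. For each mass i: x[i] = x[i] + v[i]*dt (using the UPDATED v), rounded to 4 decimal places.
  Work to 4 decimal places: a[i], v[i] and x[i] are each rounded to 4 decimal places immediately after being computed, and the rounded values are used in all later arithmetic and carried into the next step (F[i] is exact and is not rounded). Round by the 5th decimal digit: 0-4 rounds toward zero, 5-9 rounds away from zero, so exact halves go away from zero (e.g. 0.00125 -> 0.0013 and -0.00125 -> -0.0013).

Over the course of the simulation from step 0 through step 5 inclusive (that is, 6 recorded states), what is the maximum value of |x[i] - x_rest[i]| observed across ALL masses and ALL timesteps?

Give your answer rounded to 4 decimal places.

Step 0: x=[5.0000 10.0000 12.0000 18.0000] v=[0.0000 0.0000 0.0000 0.0000]
Step 1: x=[5.1250 9.6250 12.5000 17.7500] v=[0.5000 -1.5000 2.0000 -1.0000]
Step 2: x=[5.3125 9.0469 13.2969 17.3438] v=[0.7500 -2.3125 3.1875 -1.6250]
Step 3: x=[5.4668 8.5332 14.0684 16.9317] v=[0.6172 -2.0547 3.0860 -1.6485]
Step 4: x=[5.5044 8.3281 14.5059 16.6617] v=[0.1504 -0.8203 1.7501 -1.0802]
Step 5: x=[5.3950 8.5423 14.4407 16.6222] v=[-0.4378 0.8568 -0.2609 -0.1581]
Max displacement = 2.5059

Answer: 2.5059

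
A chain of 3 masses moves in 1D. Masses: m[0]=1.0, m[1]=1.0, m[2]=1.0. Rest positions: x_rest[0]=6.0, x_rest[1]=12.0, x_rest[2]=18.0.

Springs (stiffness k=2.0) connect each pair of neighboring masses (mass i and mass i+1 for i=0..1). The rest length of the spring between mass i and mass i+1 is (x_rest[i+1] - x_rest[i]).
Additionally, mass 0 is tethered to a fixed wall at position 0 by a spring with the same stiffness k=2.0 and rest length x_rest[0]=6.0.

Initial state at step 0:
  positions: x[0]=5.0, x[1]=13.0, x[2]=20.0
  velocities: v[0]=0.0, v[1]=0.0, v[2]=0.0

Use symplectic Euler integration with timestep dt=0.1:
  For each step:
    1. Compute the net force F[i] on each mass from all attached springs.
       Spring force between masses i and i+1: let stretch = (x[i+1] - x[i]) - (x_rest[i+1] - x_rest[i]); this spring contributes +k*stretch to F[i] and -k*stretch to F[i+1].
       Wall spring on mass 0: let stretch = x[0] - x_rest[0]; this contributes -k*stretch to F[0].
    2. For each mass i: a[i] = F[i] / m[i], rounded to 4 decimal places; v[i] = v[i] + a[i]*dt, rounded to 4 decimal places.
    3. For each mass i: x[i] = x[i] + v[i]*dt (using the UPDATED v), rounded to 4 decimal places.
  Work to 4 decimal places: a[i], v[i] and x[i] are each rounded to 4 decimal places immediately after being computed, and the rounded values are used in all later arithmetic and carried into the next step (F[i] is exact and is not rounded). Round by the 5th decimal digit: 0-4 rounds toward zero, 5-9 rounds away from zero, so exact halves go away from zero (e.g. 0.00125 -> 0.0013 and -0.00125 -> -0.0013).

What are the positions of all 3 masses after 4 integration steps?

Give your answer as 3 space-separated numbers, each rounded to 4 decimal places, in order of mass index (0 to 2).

Answer: 5.5590 12.8232 19.8002

Derivation:
Step 0: x=[5.0000 13.0000 20.0000] v=[0.0000 0.0000 0.0000]
Step 1: x=[5.0600 12.9800 19.9800] v=[0.6000 -0.2000 -0.2000]
Step 2: x=[5.1772 12.9416 19.9400] v=[1.1720 -0.3840 -0.4000]
Step 3: x=[5.3461 12.8879 19.8800] v=[1.6894 -0.5372 -0.5997]
Step 4: x=[5.5590 12.8232 19.8002] v=[2.1285 -0.6471 -0.7981]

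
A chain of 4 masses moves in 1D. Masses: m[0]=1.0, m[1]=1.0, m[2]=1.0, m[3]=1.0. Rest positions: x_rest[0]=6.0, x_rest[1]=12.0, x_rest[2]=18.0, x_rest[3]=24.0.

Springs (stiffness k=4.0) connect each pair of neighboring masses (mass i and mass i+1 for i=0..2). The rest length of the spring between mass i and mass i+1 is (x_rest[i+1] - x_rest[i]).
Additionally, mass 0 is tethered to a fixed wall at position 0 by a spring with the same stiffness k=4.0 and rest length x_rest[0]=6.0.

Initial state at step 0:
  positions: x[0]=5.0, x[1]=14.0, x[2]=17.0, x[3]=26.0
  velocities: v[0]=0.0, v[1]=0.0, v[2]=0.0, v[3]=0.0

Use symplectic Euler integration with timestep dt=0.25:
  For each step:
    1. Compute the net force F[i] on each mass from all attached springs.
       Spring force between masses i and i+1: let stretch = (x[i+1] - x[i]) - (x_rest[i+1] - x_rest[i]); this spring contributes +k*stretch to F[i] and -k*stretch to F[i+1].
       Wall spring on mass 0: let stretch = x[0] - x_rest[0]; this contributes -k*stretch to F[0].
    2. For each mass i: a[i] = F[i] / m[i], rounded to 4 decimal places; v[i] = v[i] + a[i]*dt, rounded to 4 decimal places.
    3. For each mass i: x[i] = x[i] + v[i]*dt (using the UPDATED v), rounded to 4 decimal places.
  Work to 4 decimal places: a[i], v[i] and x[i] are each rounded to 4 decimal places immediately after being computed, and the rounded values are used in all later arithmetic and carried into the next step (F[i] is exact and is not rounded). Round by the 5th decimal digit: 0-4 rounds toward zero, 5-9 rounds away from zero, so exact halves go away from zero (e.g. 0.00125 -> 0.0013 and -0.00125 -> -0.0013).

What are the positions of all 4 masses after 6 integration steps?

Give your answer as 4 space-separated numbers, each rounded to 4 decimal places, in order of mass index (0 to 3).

Step 0: x=[5.0000 14.0000 17.0000 26.0000] v=[0.0000 0.0000 0.0000 0.0000]
Step 1: x=[6.0000 12.5000 18.5000 25.2500] v=[4.0000 -6.0000 6.0000 -3.0000]
Step 2: x=[7.1250 10.8750 20.1875 24.3125] v=[4.5000 -6.5000 6.7500 -3.7500]
Step 3: x=[7.4063 10.6406 20.5781 23.8438] v=[1.1250 -0.9375 1.5625 -1.8750]
Step 4: x=[6.6446 12.0820 19.3008 24.0586] v=[-3.0470 5.7657 -5.1093 0.8593]
Step 5: x=[5.5811 13.9688 17.4082 24.5840] v=[-4.2542 7.5471 -7.5703 2.1015]
Step 6: x=[5.2192 14.6185 16.4497 24.8154] v=[-1.4476 2.5988 -3.8339 0.9257]

Answer: 5.2192 14.6185 16.4497 24.8154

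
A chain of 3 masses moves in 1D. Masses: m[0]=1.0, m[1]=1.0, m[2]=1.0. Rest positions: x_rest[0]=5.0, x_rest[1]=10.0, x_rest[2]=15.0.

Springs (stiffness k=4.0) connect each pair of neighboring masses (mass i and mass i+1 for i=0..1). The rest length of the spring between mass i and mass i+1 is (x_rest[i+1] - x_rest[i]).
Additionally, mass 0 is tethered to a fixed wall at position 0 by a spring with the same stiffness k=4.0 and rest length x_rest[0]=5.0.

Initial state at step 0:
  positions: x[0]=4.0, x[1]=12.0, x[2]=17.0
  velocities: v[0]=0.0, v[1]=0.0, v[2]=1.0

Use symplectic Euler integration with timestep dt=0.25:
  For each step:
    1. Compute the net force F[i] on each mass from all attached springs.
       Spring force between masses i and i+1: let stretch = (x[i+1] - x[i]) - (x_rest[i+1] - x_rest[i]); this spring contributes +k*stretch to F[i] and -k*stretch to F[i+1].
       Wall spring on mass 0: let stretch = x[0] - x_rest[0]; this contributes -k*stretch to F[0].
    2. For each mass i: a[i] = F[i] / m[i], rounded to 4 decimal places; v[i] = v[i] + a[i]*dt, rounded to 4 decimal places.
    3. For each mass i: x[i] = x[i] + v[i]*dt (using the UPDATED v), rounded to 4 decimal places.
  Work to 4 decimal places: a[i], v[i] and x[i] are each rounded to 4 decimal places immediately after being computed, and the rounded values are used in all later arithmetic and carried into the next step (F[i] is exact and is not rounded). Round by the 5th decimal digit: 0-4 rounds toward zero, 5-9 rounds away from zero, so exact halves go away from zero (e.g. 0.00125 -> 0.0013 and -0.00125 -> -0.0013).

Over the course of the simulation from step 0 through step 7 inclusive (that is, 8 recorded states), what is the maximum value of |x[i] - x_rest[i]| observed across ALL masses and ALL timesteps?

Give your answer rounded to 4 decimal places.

Step 0: x=[4.0000 12.0000 17.0000] v=[0.0000 0.0000 1.0000]
Step 1: x=[5.0000 11.2500 17.2500] v=[4.0000 -3.0000 1.0000]
Step 2: x=[6.3125 10.4375 17.2500] v=[5.2500 -3.2500 0.0000]
Step 3: x=[7.0781 10.2969 16.7969] v=[3.0625 -0.5625 -1.8125]
Step 4: x=[6.8789 10.9766 15.9688] v=[-0.7968 2.7187 -3.3125]
Step 5: x=[5.9844 11.8799 15.1426] v=[-3.5780 3.6132 -3.3047]
Step 6: x=[5.0677 12.1250 14.7508] v=[-3.6669 0.9804 -1.5674]
Step 7: x=[4.6484 11.2622 14.9525] v=[-1.6773 -3.4511 0.8068]
Max displacement = 2.2500

Answer: 2.2500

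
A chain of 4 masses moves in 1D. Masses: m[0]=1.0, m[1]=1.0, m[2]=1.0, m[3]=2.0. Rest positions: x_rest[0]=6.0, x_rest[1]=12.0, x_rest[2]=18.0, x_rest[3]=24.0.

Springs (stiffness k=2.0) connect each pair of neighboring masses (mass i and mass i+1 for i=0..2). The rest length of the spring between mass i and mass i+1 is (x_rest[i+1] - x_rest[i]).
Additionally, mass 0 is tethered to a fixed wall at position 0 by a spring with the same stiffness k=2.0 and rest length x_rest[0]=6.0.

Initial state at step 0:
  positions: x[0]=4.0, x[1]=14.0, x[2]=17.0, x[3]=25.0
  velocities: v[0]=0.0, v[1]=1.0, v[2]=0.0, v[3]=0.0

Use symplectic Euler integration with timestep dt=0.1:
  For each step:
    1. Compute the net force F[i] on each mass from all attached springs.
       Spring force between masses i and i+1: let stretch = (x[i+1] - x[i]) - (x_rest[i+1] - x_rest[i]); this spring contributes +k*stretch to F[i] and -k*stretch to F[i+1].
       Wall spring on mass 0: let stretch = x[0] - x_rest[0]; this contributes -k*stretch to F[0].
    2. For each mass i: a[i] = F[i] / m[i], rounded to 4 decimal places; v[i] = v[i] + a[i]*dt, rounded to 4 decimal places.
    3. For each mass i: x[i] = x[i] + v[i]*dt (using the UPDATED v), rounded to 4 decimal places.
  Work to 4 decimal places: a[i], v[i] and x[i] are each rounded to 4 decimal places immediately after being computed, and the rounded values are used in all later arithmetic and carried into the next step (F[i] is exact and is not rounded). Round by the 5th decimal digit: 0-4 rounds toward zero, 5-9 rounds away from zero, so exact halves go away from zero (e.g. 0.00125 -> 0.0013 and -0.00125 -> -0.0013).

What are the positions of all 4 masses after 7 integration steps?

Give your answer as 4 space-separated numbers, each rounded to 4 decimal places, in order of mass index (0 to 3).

Step 0: x=[4.0000 14.0000 17.0000 25.0000] v=[0.0000 1.0000 0.0000 0.0000]
Step 1: x=[4.1200 13.9600 17.1000 24.9800] v=[1.2000 -0.4000 1.0000 -0.2000]
Step 2: x=[4.3544 13.7860 17.2948 24.9412] v=[2.3440 -1.7400 1.9480 -0.3880]
Step 3: x=[4.6903 13.4935 17.5724 24.8859] v=[3.3594 -2.9246 2.7755 -0.5526]
Step 4: x=[5.1085 13.1066 17.9146 24.8175] v=[4.1820 -3.8695 3.4224 -0.6840]
Step 5: x=[5.5845 12.6559 18.2987 24.7401] v=[4.7599 -4.5075 3.8414 -0.7743]
Step 6: x=[6.0902 12.1766 18.6988 24.6583] v=[5.0573 -4.7932 4.0011 -0.8184]
Step 7: x=[6.5959 11.7060 19.0877 24.5769] v=[5.0565 -4.7060 3.8886 -0.8144]

Answer: 6.5959 11.7060 19.0877 24.5769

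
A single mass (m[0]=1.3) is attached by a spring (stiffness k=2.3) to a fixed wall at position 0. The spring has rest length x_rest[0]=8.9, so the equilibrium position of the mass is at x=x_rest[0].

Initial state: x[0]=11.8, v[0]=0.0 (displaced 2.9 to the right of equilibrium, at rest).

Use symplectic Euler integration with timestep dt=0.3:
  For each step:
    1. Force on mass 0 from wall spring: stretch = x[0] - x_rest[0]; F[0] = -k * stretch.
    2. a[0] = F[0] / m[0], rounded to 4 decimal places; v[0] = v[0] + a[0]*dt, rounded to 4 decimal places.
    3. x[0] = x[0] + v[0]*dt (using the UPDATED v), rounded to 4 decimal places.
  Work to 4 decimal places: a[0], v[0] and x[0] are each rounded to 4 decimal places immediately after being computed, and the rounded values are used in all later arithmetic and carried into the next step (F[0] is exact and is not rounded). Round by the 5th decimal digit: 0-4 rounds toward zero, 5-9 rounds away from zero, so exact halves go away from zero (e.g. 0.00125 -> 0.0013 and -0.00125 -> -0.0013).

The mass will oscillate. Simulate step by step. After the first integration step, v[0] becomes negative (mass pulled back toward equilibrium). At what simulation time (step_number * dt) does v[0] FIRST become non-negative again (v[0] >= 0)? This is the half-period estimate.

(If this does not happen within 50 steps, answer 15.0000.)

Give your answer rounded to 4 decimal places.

Step 0: x=[11.8000] v=[0.0000]
Step 1: x=[11.3382] v=[-1.5392]
Step 2: x=[10.4882] v=[-2.8333]
Step 3: x=[9.3853] v=[-3.6763]
Step 4: x=[8.2051] v=[-3.9339]
Step 5: x=[7.1356] v=[-3.5651]
Step 6: x=[6.3470] v=[-2.6286]
Step 7: x=[5.9649] v=[-1.2736]
Step 8: x=[6.0502] v=[0.2843]
First v>=0 after going negative at step 8, time=2.4000

Answer: 2.4000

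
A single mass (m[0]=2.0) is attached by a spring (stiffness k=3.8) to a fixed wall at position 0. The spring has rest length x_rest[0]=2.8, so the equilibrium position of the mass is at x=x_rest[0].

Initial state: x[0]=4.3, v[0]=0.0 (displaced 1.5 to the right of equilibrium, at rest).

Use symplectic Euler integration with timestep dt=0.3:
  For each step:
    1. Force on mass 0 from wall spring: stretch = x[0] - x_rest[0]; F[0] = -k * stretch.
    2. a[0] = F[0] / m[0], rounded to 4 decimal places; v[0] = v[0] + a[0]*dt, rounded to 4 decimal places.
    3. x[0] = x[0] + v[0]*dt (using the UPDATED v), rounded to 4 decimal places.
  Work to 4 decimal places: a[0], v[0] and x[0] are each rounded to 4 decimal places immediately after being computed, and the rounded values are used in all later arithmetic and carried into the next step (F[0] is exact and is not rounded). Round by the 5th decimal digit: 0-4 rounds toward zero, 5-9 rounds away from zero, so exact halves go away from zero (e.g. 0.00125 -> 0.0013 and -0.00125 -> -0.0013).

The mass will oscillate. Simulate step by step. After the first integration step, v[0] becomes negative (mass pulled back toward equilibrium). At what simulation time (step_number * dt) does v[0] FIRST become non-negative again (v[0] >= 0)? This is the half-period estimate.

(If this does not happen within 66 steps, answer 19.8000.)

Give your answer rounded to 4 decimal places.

Answer: 2.4000

Derivation:
Step 0: x=[4.3000] v=[0.0000]
Step 1: x=[4.0435] v=[-0.8550]
Step 2: x=[3.5744] v=[-1.5638]
Step 3: x=[2.9728] v=[-2.0052]
Step 4: x=[2.3417] v=[-2.1037]
Step 5: x=[1.7890] v=[-1.8425]
Step 6: x=[1.4091] v=[-1.2662]
Step 7: x=[1.2671] v=[-0.4734]
Step 8: x=[1.3872] v=[0.4004]
First v>=0 after going negative at step 8, time=2.4000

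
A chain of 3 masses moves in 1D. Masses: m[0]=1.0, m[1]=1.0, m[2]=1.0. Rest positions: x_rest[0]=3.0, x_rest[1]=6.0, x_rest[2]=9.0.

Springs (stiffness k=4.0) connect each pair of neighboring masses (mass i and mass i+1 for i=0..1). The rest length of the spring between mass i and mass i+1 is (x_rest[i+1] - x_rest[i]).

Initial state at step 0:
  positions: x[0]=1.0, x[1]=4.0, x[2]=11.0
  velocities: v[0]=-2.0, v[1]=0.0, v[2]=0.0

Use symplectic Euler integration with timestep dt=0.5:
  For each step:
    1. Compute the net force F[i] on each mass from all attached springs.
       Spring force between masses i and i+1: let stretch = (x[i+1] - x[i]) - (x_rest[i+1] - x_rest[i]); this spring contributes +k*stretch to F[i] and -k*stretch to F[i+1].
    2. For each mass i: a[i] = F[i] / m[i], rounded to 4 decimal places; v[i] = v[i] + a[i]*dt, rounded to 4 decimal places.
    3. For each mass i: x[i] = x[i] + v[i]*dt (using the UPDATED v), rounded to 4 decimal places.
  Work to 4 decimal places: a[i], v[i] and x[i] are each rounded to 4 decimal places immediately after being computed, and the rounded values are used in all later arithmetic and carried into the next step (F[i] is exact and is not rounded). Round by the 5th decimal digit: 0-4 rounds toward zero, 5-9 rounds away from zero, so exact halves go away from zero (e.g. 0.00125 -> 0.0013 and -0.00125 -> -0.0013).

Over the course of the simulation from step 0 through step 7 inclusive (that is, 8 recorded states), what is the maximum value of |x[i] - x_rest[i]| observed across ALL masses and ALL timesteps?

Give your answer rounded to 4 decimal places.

Answer: 5.0000

Derivation:
Step 0: x=[1.0000 4.0000 11.0000] v=[-2.0000 0.0000 0.0000]
Step 1: x=[0.0000 8.0000 7.0000] v=[-2.0000 8.0000 -8.0000]
Step 2: x=[4.0000 3.0000 7.0000] v=[8.0000 -10.0000 0.0000]
Step 3: x=[4.0000 3.0000 6.0000] v=[0.0000 0.0000 -2.0000]
Step 4: x=[0.0000 7.0000 5.0000] v=[-8.0000 8.0000 -2.0000]
Step 5: x=[0.0000 2.0000 9.0000] v=[0.0000 -10.0000 8.0000]
Step 6: x=[-1.0000 2.0000 9.0000] v=[-2.0000 0.0000 0.0000]
Step 7: x=[-2.0000 6.0000 5.0000] v=[-2.0000 8.0000 -8.0000]
Max displacement = 5.0000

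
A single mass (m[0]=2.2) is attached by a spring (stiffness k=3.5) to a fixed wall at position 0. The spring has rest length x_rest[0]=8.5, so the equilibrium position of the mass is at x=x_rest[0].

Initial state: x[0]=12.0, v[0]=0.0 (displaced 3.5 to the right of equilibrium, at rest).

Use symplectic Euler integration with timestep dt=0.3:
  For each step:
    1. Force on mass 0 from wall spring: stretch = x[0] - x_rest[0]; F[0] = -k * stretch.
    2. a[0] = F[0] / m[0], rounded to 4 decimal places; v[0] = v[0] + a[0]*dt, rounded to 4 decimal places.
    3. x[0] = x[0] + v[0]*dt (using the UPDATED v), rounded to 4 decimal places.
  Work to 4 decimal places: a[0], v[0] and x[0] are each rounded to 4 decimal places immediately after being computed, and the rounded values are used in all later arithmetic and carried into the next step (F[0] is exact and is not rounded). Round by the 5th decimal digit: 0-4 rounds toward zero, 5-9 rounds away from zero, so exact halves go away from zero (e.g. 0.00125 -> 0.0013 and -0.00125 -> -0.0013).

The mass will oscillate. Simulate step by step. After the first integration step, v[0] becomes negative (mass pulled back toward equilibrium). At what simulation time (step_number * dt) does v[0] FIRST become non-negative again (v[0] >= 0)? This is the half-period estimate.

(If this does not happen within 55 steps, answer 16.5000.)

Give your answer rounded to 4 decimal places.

Step 0: x=[12.0000] v=[0.0000]
Step 1: x=[11.4989] v=[-1.6705]
Step 2: x=[10.5684] v=[-3.1018]
Step 3: x=[9.3417] v=[-4.0890]
Step 4: x=[7.9945] v=[-4.4907]
Step 5: x=[6.7197] v=[-4.2494]
Step 6: x=[5.6998] v=[-3.3997]
Step 7: x=[5.0808] v=[-2.0632]
Step 8: x=[4.9514] v=[-0.4313]
Step 9: x=[5.3301] v=[1.2624]
First v>=0 after going negative at step 9, time=2.7000

Answer: 2.7000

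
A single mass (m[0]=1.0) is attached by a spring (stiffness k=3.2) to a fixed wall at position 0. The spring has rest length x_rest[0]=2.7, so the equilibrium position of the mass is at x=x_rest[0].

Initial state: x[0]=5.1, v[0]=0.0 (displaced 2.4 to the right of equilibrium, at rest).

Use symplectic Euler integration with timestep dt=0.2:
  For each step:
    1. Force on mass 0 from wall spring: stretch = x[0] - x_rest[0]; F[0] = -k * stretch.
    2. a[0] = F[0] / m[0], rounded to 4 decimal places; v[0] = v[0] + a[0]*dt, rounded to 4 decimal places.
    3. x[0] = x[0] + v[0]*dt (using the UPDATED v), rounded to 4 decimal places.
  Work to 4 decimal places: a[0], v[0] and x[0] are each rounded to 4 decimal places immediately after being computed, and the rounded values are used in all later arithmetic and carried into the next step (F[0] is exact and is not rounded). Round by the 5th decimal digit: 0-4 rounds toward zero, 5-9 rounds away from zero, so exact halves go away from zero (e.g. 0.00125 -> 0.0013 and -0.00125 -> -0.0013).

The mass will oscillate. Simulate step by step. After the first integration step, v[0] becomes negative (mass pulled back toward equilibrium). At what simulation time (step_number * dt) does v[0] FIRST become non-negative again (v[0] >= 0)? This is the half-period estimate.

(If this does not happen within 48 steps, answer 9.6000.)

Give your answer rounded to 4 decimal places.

Answer: 1.8000

Derivation:
Step 0: x=[5.1000] v=[0.0000]
Step 1: x=[4.7928] v=[-1.5360]
Step 2: x=[4.2177] v=[-2.8754]
Step 3: x=[3.4484] v=[-3.8467]
Step 4: x=[2.5833] v=[-4.3257]
Step 5: x=[1.7331] v=[-4.2510]
Step 6: x=[1.0067] v=[-3.6322]
Step 7: x=[0.4970] v=[-2.5485]
Step 8: x=[0.2693] v=[-1.1386]
Step 9: x=[0.3527] v=[0.4170]
First v>=0 after going negative at step 9, time=1.8000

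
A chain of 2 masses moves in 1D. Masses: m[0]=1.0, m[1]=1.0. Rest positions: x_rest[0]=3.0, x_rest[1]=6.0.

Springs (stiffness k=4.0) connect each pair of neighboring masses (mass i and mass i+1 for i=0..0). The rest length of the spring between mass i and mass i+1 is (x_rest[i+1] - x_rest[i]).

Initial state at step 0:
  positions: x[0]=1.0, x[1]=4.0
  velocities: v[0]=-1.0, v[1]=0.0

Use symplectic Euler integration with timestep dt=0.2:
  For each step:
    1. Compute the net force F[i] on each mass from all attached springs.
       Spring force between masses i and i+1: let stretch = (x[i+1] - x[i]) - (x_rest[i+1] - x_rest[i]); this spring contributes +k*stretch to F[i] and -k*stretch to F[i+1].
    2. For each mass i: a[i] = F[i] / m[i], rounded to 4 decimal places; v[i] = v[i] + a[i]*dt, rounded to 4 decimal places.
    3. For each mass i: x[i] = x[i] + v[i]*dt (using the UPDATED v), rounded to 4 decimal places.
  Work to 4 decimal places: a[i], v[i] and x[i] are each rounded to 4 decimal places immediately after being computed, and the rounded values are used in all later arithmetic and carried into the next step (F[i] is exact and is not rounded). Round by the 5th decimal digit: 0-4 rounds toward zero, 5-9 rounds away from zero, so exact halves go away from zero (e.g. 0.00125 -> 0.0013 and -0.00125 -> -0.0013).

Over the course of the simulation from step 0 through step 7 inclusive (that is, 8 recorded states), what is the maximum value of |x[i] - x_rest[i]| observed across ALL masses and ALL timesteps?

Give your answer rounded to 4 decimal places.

Answer: 2.8412

Derivation:
Step 0: x=[1.0000 4.0000] v=[-1.0000 0.0000]
Step 1: x=[0.8000 4.0000] v=[-1.0000 0.0000]
Step 2: x=[0.6320 3.9680] v=[-0.8400 -0.1600]
Step 3: x=[0.5178 3.8822] v=[-0.5712 -0.4288]
Step 4: x=[0.4619 3.7381] v=[-0.2797 -0.7203]
Step 5: x=[0.4502 3.5498] v=[-0.0587 -0.9413]
Step 6: x=[0.4544 3.3456] v=[0.0210 -1.0210]
Step 7: x=[0.4412 3.1588] v=[-0.0660 -0.9340]
Max displacement = 2.8412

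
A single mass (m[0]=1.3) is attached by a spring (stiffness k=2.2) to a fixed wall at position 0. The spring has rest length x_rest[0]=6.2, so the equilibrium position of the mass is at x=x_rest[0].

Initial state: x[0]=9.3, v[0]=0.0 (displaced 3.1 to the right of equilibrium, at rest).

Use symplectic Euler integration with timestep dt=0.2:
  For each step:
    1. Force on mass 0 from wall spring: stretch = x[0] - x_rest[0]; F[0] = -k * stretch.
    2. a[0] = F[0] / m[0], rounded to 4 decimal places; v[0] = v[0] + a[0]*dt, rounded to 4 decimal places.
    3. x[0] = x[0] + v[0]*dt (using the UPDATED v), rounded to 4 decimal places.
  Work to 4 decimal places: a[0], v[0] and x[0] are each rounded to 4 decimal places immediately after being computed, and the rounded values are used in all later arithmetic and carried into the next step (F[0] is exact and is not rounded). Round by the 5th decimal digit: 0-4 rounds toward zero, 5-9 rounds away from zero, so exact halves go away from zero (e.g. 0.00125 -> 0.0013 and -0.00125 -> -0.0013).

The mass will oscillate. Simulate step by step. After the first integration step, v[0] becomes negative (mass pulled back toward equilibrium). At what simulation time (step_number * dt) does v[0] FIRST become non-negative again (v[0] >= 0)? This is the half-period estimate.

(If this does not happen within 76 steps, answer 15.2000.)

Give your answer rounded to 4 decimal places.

Step 0: x=[9.3000] v=[0.0000]
Step 1: x=[9.0902] v=[-1.0492]
Step 2: x=[8.6847] v=[-2.0274]
Step 3: x=[8.1110] v=[-2.8684]
Step 4: x=[7.4080] v=[-3.5152]
Step 5: x=[6.6232] v=[-3.9241]
Step 6: x=[5.8097] v=[-4.0673]
Step 7: x=[5.0227] v=[-3.9352]
Step 8: x=[4.3154] v=[-3.5367]
Step 9: x=[3.7356] v=[-2.8988]
Step 10: x=[3.3227] v=[-2.0647]
Step 11: x=[3.1045] v=[-1.0908]
Step 12: x=[3.0959] v=[-0.0431]
Step 13: x=[3.2974] v=[1.0075]
First v>=0 after going negative at step 13, time=2.6000

Answer: 2.6000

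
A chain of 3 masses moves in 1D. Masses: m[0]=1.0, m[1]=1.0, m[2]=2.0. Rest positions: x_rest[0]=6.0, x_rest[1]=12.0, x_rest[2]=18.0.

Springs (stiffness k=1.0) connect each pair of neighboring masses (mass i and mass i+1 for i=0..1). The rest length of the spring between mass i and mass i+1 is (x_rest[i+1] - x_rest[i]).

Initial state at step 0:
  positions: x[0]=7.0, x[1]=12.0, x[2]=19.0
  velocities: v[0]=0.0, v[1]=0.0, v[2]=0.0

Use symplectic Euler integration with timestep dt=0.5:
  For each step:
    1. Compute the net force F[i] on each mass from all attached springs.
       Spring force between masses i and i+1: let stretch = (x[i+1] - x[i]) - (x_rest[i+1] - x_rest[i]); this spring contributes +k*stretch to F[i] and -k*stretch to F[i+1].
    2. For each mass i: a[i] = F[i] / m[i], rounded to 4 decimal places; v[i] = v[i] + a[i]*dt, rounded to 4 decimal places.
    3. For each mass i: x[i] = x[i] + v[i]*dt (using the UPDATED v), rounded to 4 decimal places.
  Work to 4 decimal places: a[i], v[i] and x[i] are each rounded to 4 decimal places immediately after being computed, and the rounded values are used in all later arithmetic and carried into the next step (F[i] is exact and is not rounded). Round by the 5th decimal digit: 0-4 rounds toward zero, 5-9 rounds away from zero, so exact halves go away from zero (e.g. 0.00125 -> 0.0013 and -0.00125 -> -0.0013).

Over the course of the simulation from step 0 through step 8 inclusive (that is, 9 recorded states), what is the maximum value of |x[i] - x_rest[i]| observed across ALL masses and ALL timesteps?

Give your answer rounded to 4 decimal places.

Answer: 1.5196

Derivation:
Step 0: x=[7.0000 12.0000 19.0000] v=[0.0000 0.0000 0.0000]
Step 1: x=[6.7500 12.5000 18.8750] v=[-0.5000 1.0000 -0.2500]
Step 2: x=[6.4375 13.1563 18.7031] v=[-0.6250 1.3125 -0.3438]
Step 3: x=[6.3047 13.5196 18.5879] v=[-0.2656 0.7265 -0.2305]
Step 4: x=[6.4757 13.3462 18.5892] v=[0.3419 -0.3468 0.0025]
Step 5: x=[6.8643 12.7659 18.6851] v=[0.7772 -1.1606 0.1918]
Step 6: x=[7.2283 12.1900 18.7911] v=[0.7280 -1.1518 0.2120]
Step 7: x=[7.3328 12.0240 18.8220] v=[0.2089 -0.3321 0.0617]
Step 8: x=[7.1101 12.3847 18.7531] v=[-0.4455 0.7213 -0.1378]
Max displacement = 1.5196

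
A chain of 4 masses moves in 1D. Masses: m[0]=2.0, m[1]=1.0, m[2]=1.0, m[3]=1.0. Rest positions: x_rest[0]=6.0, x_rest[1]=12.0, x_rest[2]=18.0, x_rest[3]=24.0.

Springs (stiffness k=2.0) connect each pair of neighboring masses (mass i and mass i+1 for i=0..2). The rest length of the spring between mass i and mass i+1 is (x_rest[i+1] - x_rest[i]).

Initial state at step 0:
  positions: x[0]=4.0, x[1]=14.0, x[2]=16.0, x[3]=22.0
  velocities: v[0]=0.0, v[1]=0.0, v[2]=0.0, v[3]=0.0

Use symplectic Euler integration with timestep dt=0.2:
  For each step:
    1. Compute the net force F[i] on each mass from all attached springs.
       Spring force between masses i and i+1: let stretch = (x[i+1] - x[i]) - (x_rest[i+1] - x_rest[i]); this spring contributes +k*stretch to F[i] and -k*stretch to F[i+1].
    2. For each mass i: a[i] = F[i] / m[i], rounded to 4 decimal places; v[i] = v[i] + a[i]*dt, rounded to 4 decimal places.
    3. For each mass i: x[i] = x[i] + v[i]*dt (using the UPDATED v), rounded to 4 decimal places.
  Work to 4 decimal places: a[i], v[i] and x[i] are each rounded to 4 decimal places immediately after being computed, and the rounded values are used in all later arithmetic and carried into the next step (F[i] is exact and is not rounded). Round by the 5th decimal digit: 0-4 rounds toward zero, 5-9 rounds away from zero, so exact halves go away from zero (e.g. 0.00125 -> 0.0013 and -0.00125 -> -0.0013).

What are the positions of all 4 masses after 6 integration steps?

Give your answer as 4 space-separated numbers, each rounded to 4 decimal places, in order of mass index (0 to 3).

Answer: 5.6326 7.9692 17.6999 23.0659

Derivation:
Step 0: x=[4.0000 14.0000 16.0000 22.0000] v=[0.0000 0.0000 0.0000 0.0000]
Step 1: x=[4.1600 13.3600 16.3200 22.0000] v=[0.8000 -3.2000 1.6000 0.0000]
Step 2: x=[4.4480 12.2208 16.8576 22.0256] v=[1.4400 -5.6960 2.6880 0.1280]
Step 3: x=[4.8069 10.8307 17.4377 22.1178] v=[1.7946 -6.9504 2.9005 0.4608]
Step 4: x=[5.1668 9.4873 17.8636 22.3156] v=[1.7994 -6.7171 2.1297 0.9888]
Step 5: x=[5.4595 8.4683 17.9756 22.6372] v=[1.4635 -5.0948 0.5600 1.6080]
Step 6: x=[5.6326 7.9692 17.6999 23.0659] v=[0.8653 -2.4954 -1.3783 2.1434]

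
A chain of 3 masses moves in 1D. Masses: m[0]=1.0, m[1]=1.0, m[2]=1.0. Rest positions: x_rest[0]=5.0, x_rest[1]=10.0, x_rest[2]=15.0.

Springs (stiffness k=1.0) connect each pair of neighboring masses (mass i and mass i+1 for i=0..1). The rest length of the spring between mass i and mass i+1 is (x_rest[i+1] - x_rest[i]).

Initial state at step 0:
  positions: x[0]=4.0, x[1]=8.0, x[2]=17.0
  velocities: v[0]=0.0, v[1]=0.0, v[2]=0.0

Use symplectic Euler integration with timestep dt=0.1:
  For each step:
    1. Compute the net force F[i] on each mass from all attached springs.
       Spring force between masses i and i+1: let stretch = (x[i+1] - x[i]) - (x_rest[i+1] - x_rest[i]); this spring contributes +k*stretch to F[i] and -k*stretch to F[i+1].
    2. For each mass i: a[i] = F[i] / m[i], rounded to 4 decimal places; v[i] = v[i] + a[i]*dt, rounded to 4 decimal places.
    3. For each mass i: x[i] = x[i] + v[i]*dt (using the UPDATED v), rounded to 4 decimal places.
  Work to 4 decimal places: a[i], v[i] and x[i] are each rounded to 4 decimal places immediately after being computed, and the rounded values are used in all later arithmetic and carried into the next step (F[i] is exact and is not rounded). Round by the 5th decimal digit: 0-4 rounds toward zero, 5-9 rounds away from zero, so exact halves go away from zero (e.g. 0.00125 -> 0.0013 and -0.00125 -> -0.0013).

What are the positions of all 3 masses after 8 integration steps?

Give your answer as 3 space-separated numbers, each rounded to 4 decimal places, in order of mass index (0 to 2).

Answer: 3.7567 9.5052 15.7384

Derivation:
Step 0: x=[4.0000 8.0000 17.0000] v=[0.0000 0.0000 0.0000]
Step 1: x=[3.9900 8.0500 16.9600] v=[-0.1000 0.5000 -0.4000]
Step 2: x=[3.9706 8.1485 16.8809] v=[-0.1940 0.9850 -0.7910]
Step 3: x=[3.9430 8.2926 16.7645] v=[-0.2762 1.4405 -1.1642]
Step 4: x=[3.9089 8.4779 16.6134] v=[-0.3412 1.8527 -1.5114]
Step 5: x=[3.8705 8.6988 16.4309] v=[-0.3843 2.2094 -1.8250]
Step 6: x=[3.8304 8.9488 16.2211] v=[-0.4015 2.4998 -2.0982]
Step 7: x=[3.7914 9.2203 15.9886] v=[-0.3897 2.7152 -2.3254]
Step 8: x=[3.7567 9.5052 15.7384] v=[-0.3468 2.8491 -2.5022]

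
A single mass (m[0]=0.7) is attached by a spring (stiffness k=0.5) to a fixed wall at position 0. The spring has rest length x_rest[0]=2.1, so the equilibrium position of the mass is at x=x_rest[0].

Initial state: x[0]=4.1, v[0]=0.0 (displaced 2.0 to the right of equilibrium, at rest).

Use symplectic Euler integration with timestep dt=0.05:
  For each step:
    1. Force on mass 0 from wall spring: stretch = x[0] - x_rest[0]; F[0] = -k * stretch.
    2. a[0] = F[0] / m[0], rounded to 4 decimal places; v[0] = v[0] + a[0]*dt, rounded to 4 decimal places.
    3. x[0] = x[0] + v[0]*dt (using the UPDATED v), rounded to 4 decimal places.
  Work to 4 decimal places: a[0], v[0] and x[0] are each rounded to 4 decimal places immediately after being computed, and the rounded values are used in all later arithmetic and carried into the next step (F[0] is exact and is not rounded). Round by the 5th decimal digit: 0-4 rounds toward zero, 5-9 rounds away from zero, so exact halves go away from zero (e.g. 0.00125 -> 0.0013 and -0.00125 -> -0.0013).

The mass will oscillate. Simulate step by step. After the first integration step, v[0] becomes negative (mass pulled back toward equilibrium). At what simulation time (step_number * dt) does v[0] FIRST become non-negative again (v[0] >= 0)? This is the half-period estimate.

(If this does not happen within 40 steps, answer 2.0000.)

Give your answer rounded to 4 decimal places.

Answer: 2.0000

Derivation:
Step 0: x=[4.1000] v=[0.0000]
Step 1: x=[4.0964] v=[-0.0714]
Step 2: x=[4.0893] v=[-0.1427]
Step 3: x=[4.0786] v=[-0.2137]
Step 4: x=[4.0644] v=[-0.2844]
Step 5: x=[4.0467] v=[-0.3546]
Step 6: x=[4.0255] v=[-0.4241]
Step 7: x=[4.0009] v=[-0.4929]
Step 8: x=[3.9729] v=[-0.5608]
Step 9: x=[3.9415] v=[-0.6277]
Step 10: x=[3.9068] v=[-0.6935]
Step 11: x=[3.8689] v=[-0.7580]
Step 12: x=[3.8278] v=[-0.8212]
Step 13: x=[3.7837] v=[-0.8829]
Step 14: x=[3.7366] v=[-0.9430]
Step 15: x=[3.6865] v=[-1.0015]
Step 16: x=[3.6336] v=[-1.0582]
Step 17: x=[3.5780] v=[-1.1130]
Step 18: x=[3.5197] v=[-1.1658]
Step 19: x=[3.4589] v=[-1.2165]
Step 20: x=[3.3957] v=[-1.2650]
Step 21: x=[3.3301] v=[-1.3113]
Step 22: x=[3.2623] v=[-1.3552]
Step 23: x=[3.1925] v=[-1.3967]
Step 24: x=[3.1207] v=[-1.4357]
Step 25: x=[3.0471] v=[-1.4722]
Step 26: x=[2.9718] v=[-1.5060]
Step 27: x=[2.8949] v=[-1.5371]
Step 28: x=[2.8166] v=[-1.5655]
Step 29: x=[2.7370] v=[-1.5911]
Step 30: x=[2.6563] v=[-1.6139]
Step 31: x=[2.5746] v=[-1.6338]
Step 32: x=[2.4921] v=[-1.6508]
Step 33: x=[2.4089] v=[-1.6648]
Step 34: x=[2.3251] v=[-1.6758]
Step 35: x=[2.2409] v=[-1.6838]
Step 36: x=[2.1565] v=[-1.6888]
Step 37: x=[2.0720] v=[-1.6908]
Step 38: x=[1.9875] v=[-1.6898]
Step 39: x=[1.9032] v=[-1.6858]
Step 40: x=[1.8193] v=[-1.6788]
v[0] did not become non-negative within 40 steps; using fallback time=2.0000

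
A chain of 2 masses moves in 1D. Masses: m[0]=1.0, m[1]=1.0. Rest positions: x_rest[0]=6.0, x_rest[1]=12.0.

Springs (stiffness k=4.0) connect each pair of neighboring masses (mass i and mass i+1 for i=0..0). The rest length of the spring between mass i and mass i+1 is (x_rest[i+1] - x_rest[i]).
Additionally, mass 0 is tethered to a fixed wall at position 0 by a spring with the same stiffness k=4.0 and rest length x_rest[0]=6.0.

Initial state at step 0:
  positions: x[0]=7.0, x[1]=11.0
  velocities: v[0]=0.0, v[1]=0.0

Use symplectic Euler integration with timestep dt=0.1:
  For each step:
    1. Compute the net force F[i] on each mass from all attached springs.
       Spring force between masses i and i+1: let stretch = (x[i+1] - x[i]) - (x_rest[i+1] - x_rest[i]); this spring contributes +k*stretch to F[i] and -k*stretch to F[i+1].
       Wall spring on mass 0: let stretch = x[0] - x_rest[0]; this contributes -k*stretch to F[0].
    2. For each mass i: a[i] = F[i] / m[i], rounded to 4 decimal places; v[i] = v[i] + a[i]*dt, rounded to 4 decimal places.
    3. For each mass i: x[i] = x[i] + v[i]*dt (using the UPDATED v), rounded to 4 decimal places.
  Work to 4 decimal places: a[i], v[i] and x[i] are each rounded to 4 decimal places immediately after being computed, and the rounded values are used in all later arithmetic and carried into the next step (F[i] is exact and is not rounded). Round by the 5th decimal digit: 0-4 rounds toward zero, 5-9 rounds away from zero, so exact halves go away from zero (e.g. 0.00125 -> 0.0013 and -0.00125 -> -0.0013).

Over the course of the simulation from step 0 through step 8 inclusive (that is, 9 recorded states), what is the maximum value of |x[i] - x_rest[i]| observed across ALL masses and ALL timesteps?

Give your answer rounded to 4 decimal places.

Step 0: x=[7.0000 11.0000] v=[0.0000 0.0000]
Step 1: x=[6.8800 11.0800] v=[-1.2000 0.8000]
Step 2: x=[6.6528 11.2320] v=[-2.2720 1.5200]
Step 3: x=[6.3427 11.4408] v=[-3.1014 2.0883]
Step 4: x=[5.9828 11.6857] v=[-3.5992 2.4491]
Step 5: x=[5.6117 11.9425] v=[-3.7112 2.5679]
Step 6: x=[5.2693 12.1861] v=[-3.4236 2.4356]
Step 7: x=[4.9928 12.3930] v=[-2.7646 2.0689]
Step 8: x=[4.8126 12.5439] v=[-1.8016 1.5088]
Max displacement = 1.1874

Answer: 1.1874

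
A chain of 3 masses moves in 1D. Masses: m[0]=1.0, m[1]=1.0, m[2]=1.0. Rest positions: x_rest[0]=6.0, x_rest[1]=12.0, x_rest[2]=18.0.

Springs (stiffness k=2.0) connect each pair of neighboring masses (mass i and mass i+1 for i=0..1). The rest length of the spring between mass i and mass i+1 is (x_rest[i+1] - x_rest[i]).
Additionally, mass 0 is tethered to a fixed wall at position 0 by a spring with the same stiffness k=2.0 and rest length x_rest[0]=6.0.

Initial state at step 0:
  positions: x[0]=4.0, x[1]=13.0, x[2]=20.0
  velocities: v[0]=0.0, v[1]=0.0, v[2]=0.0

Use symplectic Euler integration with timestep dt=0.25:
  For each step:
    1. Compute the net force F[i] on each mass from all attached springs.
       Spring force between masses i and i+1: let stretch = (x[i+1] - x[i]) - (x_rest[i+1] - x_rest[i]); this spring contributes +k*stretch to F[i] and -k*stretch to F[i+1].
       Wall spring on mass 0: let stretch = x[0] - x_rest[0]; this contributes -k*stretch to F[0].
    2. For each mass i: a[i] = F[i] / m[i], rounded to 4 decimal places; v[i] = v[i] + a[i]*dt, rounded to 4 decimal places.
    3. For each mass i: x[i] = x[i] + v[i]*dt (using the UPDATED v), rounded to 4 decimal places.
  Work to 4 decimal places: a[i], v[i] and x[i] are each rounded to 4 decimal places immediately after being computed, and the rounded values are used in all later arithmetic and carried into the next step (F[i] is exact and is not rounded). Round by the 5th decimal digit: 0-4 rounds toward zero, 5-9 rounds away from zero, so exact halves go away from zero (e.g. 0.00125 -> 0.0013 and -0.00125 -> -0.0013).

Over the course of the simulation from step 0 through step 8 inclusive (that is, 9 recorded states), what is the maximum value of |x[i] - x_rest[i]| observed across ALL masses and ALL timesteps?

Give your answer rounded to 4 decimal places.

Answer: 2.3669

Derivation:
Step 0: x=[4.0000 13.0000 20.0000] v=[0.0000 0.0000 0.0000]
Step 1: x=[4.6250 12.7500 19.8750] v=[2.5000 -1.0000 -0.5000]
Step 2: x=[5.6875 12.3750 19.6094] v=[4.2500 -1.5000 -1.0625]
Step 3: x=[6.8750 12.0684 19.1895] v=[4.7500 -1.2266 -1.6797]
Step 4: x=[7.8523 12.0027 18.6294] v=[3.9092 -0.2628 -2.2403]
Step 5: x=[8.3669 12.2466 17.9910] v=[2.0583 0.9754 -2.5537]
Step 6: x=[8.3206 12.7236 17.3845] v=[-0.1853 1.9078 -2.4259]
Step 7: x=[7.7846 13.2328 16.9454] v=[-2.1441 2.0368 -1.7564]
Step 8: x=[6.9565 13.5251 16.7922] v=[-3.3123 1.1690 -0.6127]
Max displacement = 2.3669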